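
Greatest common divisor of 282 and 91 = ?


282 = 3 * 91 + 9
91 = 10 * 9 + 1
9 = 9 * 1 + 0
GCD = 1


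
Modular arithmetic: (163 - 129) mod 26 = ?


163 - 129 = 34
34 mod 26 = 8


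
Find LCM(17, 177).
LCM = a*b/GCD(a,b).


GCD(17, 177) = 1
LCM = 17*177/1 = 3009/1 = 3009

LCM = 3009


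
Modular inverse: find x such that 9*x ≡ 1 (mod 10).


Use the extended Euclidean algorithm on (10, 9); each row r = 10*s + 9*t:
r=10, s=1, t=0
r=9, s=0, t=1
q=1: r=1, s=1, t=-1   [10*(1) + 9*(-1) = 1]
q=9: r=0, s=-9, t=10   [10*(-9) + 9*(10) = 0]
GCD = 1 with t = -1, so 9*(-1) ≡ 1 (mod 10)
Inverse = -1 mod 10 = 9
Check: 9 * 9 = 81 ≡ 1 (mod 10)

9^(-1) ≡ 9 (mod 10)


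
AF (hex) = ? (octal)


AF (base 16) = 175 (decimal)
175 (decimal) = 257 (base 8)


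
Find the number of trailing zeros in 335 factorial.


floor(335/5) = 67
floor(335/25) = 13
floor(335/125) = 2
Total = 82

82 trailing zeros


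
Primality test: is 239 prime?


Check divisors up to sqrt(239) = 15.4596
No divisors found.
239 is prime.

Yes, 239 is prime


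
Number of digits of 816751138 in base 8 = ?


816751138 in base 8 = 6053521042
Number of digits = 10

10 digits (base 8)


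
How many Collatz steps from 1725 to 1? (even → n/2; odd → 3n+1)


1725 → 5176 → 2588 → 1294 → 647 → 1942 → 971 → 2914 → 1457 → 4372 → 2186 → 1093 → 3280 → 1640 → 820 → 410 → 205 → 616 → 308 → 154 → 77 → 232 → 116 → 58 → 29 → 88 → 44 → 22 → 11 → 34 → 17 → 52 → 26 → 13 → 40 → 20 → 10 → 5 → 16 → 8 → 4 → 2 → 1
Total steps = 42

42 steps


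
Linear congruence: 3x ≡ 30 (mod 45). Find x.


GCD(3, 45) = 3 divides 30
Divide: 1x ≡ 10 (mod 15)
x ≡ 10 (mod 15)


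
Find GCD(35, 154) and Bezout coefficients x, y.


Tabular extended Euclidean (each row: r = 35*s + 154*t):
r=35, s=1, t=0
r=154, s=0, t=1
q=0: r=35, s=1, t=0   [35*(1) + 154*(0) = 35]
q=4: r=14, s=-4, t=1   [35*(-4) + 154*(1) = 14]
q=2: r=7, s=9, t=-2   [35*(9) + 154*(-2) = 7]
q=2: r=0, s=-22, t=5   [35*(-22) + 154*(5) = 0]
GCD = 7; from the row with r=7: x=9, y=-2
Check: 35*(9) + 154*(-2) = 315 - 308 = 7

GCD = 7, x = 9, y = -2


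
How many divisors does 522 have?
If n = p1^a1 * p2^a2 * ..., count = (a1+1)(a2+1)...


522 = 2^1 × 3^2 × 29^1
d(522) = (1+1) × (2+1) × (1+1) = 12

12 divisors


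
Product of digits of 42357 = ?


4 × 2 × 3 × 5 × 7 = 840


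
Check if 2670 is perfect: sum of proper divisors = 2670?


Proper divisors of 2670: 1, 2, 3, 5, 6, 10, 15, 30, 89, 178, 267, 445, 534, 890, 1335
Sum = 1 + 2 + 3 + 5 + 6 + 10 + 15 + 30 + 89 + 178 + 267 + 445 + 534 + 890 + 1335 = 3810

No, 2670 is not perfect (3810 ≠ 2670)


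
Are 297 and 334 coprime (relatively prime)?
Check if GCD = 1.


Euclidean algorithm:
334 = 1 * 297 + 37
297 = 8 * 37 + 1
37 = 37 * 1 + 0
GCD(297, 334) = 1

Yes, coprime (GCD = 1)


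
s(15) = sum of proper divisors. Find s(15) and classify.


Proper divisors: 1, 3, 5
Sum = 1 + 3 + 5 = 9
9 < 15 → deficient

s(15) = 9 (deficient)


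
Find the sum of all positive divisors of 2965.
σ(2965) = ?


Divisors of 2965: 1, 5, 593, 2965
Sum = 1 + 5 + 593 + 2965 = 3564

σ(2965) = 3564


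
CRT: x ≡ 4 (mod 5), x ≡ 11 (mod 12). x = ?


M = 5*12 = 60
M1 = M/5 = 12, M2 = M/12 = 5
M1^(-1) mod 5 = 3, M2^(-1) mod 12 = 5
x = 4*12*3 + 11*5*5 = 419
419 mod 60 = 59
Check: 59 mod 5 = 4 ✓, 59 mod 12 = 11 ✓

x ≡ 59 (mod 60)


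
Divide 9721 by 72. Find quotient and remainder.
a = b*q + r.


9721 = 72 * 135 + 1
Check: 9720 + 1 = 9721

q = 135, r = 1


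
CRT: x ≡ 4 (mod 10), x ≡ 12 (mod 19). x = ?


M = 10*19 = 190
M1 = M/10 = 19, M2 = M/19 = 10
M1^(-1) mod 10 = 9, M2^(-1) mod 19 = 2
x = 4*19*9 + 12*10*2 = 924
924 mod 190 = 164
Check: 164 mod 10 = 4 ✓, 164 mod 19 = 12 ✓

x ≡ 164 (mod 190)


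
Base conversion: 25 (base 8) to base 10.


25 (base 8) = 21 (decimal)
21 (decimal) = 21 (base 10)


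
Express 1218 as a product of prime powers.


1218 / 2 = 609
609 / 3 = 203
203 / 7 = 29
29 / 29 = 1
1218 = 2 × 3 × 7 × 29


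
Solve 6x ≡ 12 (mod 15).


GCD(6, 15) = 3 divides 12
Divide: 2x ≡ 4 (mod 5)
x ≡ 2 (mod 5)


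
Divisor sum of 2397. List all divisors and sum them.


Divisors of 2397: 1, 3, 17, 47, 51, 141, 799, 2397
Sum = 1 + 3 + 17 + 47 + 51 + 141 + 799 + 2397 = 3456

σ(2397) = 3456


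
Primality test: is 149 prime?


Check divisors up to sqrt(149) = 12.2066
No divisors found.
149 is prime.

Yes, 149 is prime


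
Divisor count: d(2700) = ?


2700 = 2^2 × 3^3 × 5^2
d(2700) = (2+1) × (3+1) × (2+1) = 36

36 divisors


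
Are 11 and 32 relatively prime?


Euclidean algorithm:
32 = 2 * 11 + 10
11 = 1 * 10 + 1
10 = 10 * 1 + 0
GCD(11, 32) = 1

Yes, coprime (GCD = 1)


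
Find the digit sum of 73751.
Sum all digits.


7 + 3 + 7 + 5 + 1 = 23


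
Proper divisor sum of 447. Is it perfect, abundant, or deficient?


Proper divisors: 1, 3, 149
Sum = 1 + 3 + 149 = 153
153 < 447 → deficient

s(447) = 153 (deficient)


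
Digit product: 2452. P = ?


2 × 4 × 5 × 2 = 80


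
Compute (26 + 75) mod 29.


26 + 75 = 101
101 mod 29 = 14


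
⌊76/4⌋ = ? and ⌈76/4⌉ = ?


76/4 = 19.0000
floor = 19
ceil = 19

floor = 19, ceil = 19


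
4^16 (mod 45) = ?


4^1 mod 45 = 4
4^2 mod 45 = 16
4^3 mod 45 = 19
4^4 mod 45 = 31
4^5 mod 45 = 34
4^6 mod 45 = 1
4^7 mod 45 = 4
4^8 mod 45 = 16
4^9 mod 45 = 19
4^10 mod 45 = 31
4^11 mod 45 = 34
4^12 mod 45 = 1
4^13 mod 45 = 4
4^14 mod 45 = 16
4^15 mod 45 = 19
4^16 mod 45 = 31


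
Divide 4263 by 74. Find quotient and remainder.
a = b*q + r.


4263 = 74 * 57 + 45
Check: 4218 + 45 = 4263

q = 57, r = 45


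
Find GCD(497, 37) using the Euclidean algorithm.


497 = 13 * 37 + 16
37 = 2 * 16 + 5
16 = 3 * 5 + 1
5 = 5 * 1 + 0
GCD = 1


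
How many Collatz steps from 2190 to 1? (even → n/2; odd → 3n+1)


2190 → 1095 → 3286 → 1643 → 4930 → 2465 → 7396 → 3698 → 1849 → 5548 → 2774 → 1387 → 4162 → 2081 → 6244 → 3122 → 1561 → 4684 → 2342 → 1171 → 3514 → 1757 → 5272 → 2636 → 1318 → 659 → 1978 → 989 → 2968 → 1484 → 742 → 371 → 1114 → 557 → 1672 → 836 → 418 → 209 → 628 → 314 → 157 → 472 → 236 → 118 → 59 → 178 → 89 → 268 → 134 → 67 → 202 → 101 → 304 → 152 → 76 → 38 → 19 → 58 → 29 → 88 → 44 → 22 → 11 → 34 → 17 → 52 → 26 → 13 → 40 → 20 → 10 → 5 → 16 → 8 → 4 → 2 → 1
Total steps = 76

76 steps


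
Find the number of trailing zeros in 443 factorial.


floor(443/5) = 88
floor(443/25) = 17
floor(443/125) = 3
Total = 108

108 trailing zeros


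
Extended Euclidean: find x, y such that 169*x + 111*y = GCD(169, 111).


Tabular extended Euclidean (each row: r = 169*s + 111*t):
r=169, s=1, t=0
r=111, s=0, t=1
q=1: r=58, s=1, t=-1   [169*(1) + 111*(-1) = 58]
q=1: r=53, s=-1, t=2   [169*(-1) + 111*(2) = 53]
q=1: r=5, s=2, t=-3   [169*(2) + 111*(-3) = 5]
q=10: r=3, s=-21, t=32   [169*(-21) + 111*(32) = 3]
q=1: r=2, s=23, t=-35   [169*(23) + 111*(-35) = 2]
q=1: r=1, s=-44, t=67   [169*(-44) + 111*(67) = 1]
q=2: r=0, s=111, t=-169   [169*(111) + 111*(-169) = 0]
GCD = 1; from the row with r=1: x=-44, y=67
Check: 169*(-44) + 111*(67) = -7436 + 7437 = 1

GCD = 1, x = -44, y = 67


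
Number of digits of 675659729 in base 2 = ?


675659729 in base 2 = 101000010001011011111111010001
Number of digits = 30

30 digits (base 2)


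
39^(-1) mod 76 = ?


Use the extended Euclidean algorithm on (76, 39); each row r = 76*s + 39*t:
r=76, s=1, t=0
r=39, s=0, t=1
q=1: r=37, s=1, t=-1   [76*(1) + 39*(-1) = 37]
q=1: r=2, s=-1, t=2   [76*(-1) + 39*(2) = 2]
q=18: r=1, s=19, t=-37   [76*(19) + 39*(-37) = 1]
q=2: r=0, s=-39, t=76   [76*(-39) + 39*(76) = 0]
GCD = 1 with t = -37, so 39*(-37) ≡ 1 (mod 76)
Inverse = -37 mod 76 = 39
Check: 39 * 39 = 1521 ≡ 1 (mod 76)

39^(-1) ≡ 39 (mod 76)


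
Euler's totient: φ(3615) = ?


3615 = 3 × 5 × 241
Prime factors: 3, 5, 241
φ(3615) = 3615 × (1-1/3) × (1-1/5) × (1-1/241)
= 3615 × 2/3 × 4/5 × 240/241 = 1920

φ(3615) = 1920


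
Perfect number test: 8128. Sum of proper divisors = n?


Proper divisors of 8128: 1, 2, 4, 8, 16, 32, 64, 127, 254, 508, 1016, 2032, 4064
Sum = 1 + 2 + 4 + 8 + 16 + 32 + 64 + 127 + 254 + 508 + 1016 + 2032 + 4064 = 8128

Yes, 8128 is perfect (8128 = 8128)


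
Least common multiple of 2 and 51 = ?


GCD(2, 51) = 1
LCM = 2*51/1 = 102/1 = 102

LCM = 102


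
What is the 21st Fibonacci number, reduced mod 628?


F(k) mod 628 for k=1..21:
1, 1, 2, 3, 5, 8, 13, 21, 34, 55, 89, 144, 233, 377, 610, 359, 341, 72, 413, 485, 270
F(21) mod 628 = 270


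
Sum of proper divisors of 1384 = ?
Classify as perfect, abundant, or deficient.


Proper divisors: 1, 2, 4, 8, 173, 346, 692
Sum = 1 + 2 + 4 + 8 + 173 + 346 + 692 = 1226
1226 < 1384 → deficient

s(1384) = 1226 (deficient)


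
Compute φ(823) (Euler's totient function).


823 = 823
Prime factors: 823
φ(823) = 823 × (1-1/823)
= 823 × 822/823 = 822

φ(823) = 822


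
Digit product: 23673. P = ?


2 × 3 × 6 × 7 × 3 = 756


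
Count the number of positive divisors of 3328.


3328 = 2^8 × 13^1
d(3328) = (8+1) × (1+1) = 18

18 divisors


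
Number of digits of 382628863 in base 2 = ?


382628863 in base 2 = 10110110011100111001111111111
Number of digits = 29

29 digits (base 2)


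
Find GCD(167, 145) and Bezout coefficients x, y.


Tabular extended Euclidean (each row: r = 167*s + 145*t):
r=167, s=1, t=0
r=145, s=0, t=1
q=1: r=22, s=1, t=-1   [167*(1) + 145*(-1) = 22]
q=6: r=13, s=-6, t=7   [167*(-6) + 145*(7) = 13]
q=1: r=9, s=7, t=-8   [167*(7) + 145*(-8) = 9]
q=1: r=4, s=-13, t=15   [167*(-13) + 145*(15) = 4]
q=2: r=1, s=33, t=-38   [167*(33) + 145*(-38) = 1]
q=4: r=0, s=-145, t=167   [167*(-145) + 145*(167) = 0]
GCD = 1; from the row with r=1: x=33, y=-38
Check: 167*(33) + 145*(-38) = 5511 - 5510 = 1

GCD = 1, x = 33, y = -38


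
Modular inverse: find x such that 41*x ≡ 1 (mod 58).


Use the extended Euclidean algorithm on (58, 41); each row r = 58*s + 41*t:
r=58, s=1, t=0
r=41, s=0, t=1
q=1: r=17, s=1, t=-1   [58*(1) + 41*(-1) = 17]
q=2: r=7, s=-2, t=3   [58*(-2) + 41*(3) = 7]
q=2: r=3, s=5, t=-7   [58*(5) + 41*(-7) = 3]
q=2: r=1, s=-12, t=17   [58*(-12) + 41*(17) = 1]
q=3: r=0, s=41, t=-58   [58*(41) + 41*(-58) = 0]
GCD = 1 with t = 17, so 41*(17) ≡ 1 (mod 58)
Inverse = 17 mod 58 = 17
Check: 41 * 17 = 697 ≡ 1 (mod 58)

41^(-1) ≡ 17 (mod 58)


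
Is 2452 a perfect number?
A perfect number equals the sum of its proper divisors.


Proper divisors of 2452: 1, 2, 4, 613, 1226
Sum = 1 + 2 + 4 + 613 + 1226 = 1846

No, 2452 is not perfect (1846 ≠ 2452)


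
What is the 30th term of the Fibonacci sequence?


Sequence: 1, 1, 2, 3, 5, 8, 13, 21, 34, 55, 89, 144, 233, 377, 610, 987, 1597, 2584, 4181, 6765, 10946, 17711, 28657, 46368, 75025, 121393, 196418, 317811, 514229, 832040
F(30) = 832040


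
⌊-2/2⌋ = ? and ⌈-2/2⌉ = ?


-2/2 = -1.0000
floor = -1
ceil = -1

floor = -1, ceil = -1


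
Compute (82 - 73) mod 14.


82 - 73 = 9
9 mod 14 = 9


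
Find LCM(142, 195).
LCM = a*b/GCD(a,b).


GCD(142, 195) = 1
LCM = 142*195/1 = 27690/1 = 27690

LCM = 27690


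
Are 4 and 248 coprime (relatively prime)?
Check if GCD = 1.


Euclidean algorithm:
248 = 62 * 4 + 0
GCD(4, 248) = 4

No, not coprime (GCD = 4)


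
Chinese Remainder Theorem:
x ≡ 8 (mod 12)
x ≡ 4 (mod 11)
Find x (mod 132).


M = 12*11 = 132
M1 = M/12 = 11, M2 = M/11 = 12
M1^(-1) mod 12 = 11, M2^(-1) mod 11 = 1
x = 8*11*11 + 4*12*1 = 1016
1016 mod 132 = 92
Check: 92 mod 12 = 8 ✓, 92 mod 11 = 4 ✓

x ≡ 92 (mod 132)


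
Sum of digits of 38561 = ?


3 + 8 + 5 + 6 + 1 = 23


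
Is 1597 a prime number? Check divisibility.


Check divisors up to sqrt(1597) = 39.9625
No divisors found.
1597 is prime.

Yes, 1597 is prime


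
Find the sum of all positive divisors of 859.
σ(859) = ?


Divisors of 859: 1, 859
Sum = 1 + 859 = 860

σ(859) = 860


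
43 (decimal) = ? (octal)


43 (base 10) = 43 (decimal)
43 (decimal) = 53 (base 8)


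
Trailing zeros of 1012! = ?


floor(1012/5) = 202
floor(1012/25) = 40
floor(1012/125) = 8
floor(1012/625) = 1
Total = 251

251 trailing zeros


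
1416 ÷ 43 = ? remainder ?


1416 = 43 * 32 + 40
Check: 1376 + 40 = 1416

q = 32, r = 40


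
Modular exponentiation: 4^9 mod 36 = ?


4^1 mod 36 = 4
4^2 mod 36 = 16
4^3 mod 36 = 28
4^4 mod 36 = 4
4^5 mod 36 = 16
4^6 mod 36 = 28
4^7 mod 36 = 4
4^8 mod 36 = 16
4^9 mod 36 = 28


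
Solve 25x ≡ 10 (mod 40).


GCD(25, 40) = 5 divides 10
Divide: 5x ≡ 2 (mod 8)
x ≡ 2 (mod 8)


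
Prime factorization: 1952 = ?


1952 / 2 = 976
976 / 2 = 488
488 / 2 = 244
244 / 2 = 122
122 / 2 = 61
61 / 61 = 1
1952 = 2^5 × 61


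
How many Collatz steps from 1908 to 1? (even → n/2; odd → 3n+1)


1908 → 954 → 477 → 1432 → 716 → 358 → 179 → 538 → 269 → 808 → 404 → 202 → 101 → 304 → 152 → 76 → 38 → 19 → 58 → 29 → 88 → 44 → 22 → 11 → 34 → 17 → 52 → 26 → 13 → 40 → 20 → 10 → 5 → 16 → 8 → 4 → 2 → 1
Total steps = 37

37 steps


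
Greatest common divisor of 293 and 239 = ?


293 = 1 * 239 + 54
239 = 4 * 54 + 23
54 = 2 * 23 + 8
23 = 2 * 8 + 7
8 = 1 * 7 + 1
7 = 7 * 1 + 0
GCD = 1


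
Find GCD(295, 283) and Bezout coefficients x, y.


Tabular extended Euclidean (each row: r = 295*s + 283*t):
r=295, s=1, t=0
r=283, s=0, t=1
q=1: r=12, s=1, t=-1   [295*(1) + 283*(-1) = 12]
q=23: r=7, s=-23, t=24   [295*(-23) + 283*(24) = 7]
q=1: r=5, s=24, t=-25   [295*(24) + 283*(-25) = 5]
q=1: r=2, s=-47, t=49   [295*(-47) + 283*(49) = 2]
q=2: r=1, s=118, t=-123   [295*(118) + 283*(-123) = 1]
q=2: r=0, s=-283, t=295   [295*(-283) + 283*(295) = 0]
GCD = 1; from the row with r=1: x=118, y=-123
Check: 295*(118) + 283*(-123) = 34810 - 34809 = 1

GCD = 1, x = 118, y = -123


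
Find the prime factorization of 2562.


2562 / 2 = 1281
1281 / 3 = 427
427 / 7 = 61
61 / 61 = 1
2562 = 2 × 3 × 7 × 61


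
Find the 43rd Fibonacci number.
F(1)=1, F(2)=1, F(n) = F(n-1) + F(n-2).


Sequence: 1, 1, 2, 3, 5, 8, 13, 21, 34, 55, 89, 144, 233, 377, 610, 987, 1597, 2584, 4181, 6765, 10946, 17711, 28657, 46368, 75025, 121393, 196418, 317811, 514229, 832040, 1346269, 2178309, 3524578, 5702887, 9227465, 14930352, 24157817, 39088169, 63245986, 102334155, 165580141, 267914296, 433494437
F(43) = 433494437


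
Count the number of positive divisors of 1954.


1954 = 2^1 × 977^1
d(1954) = (1+1) × (1+1) = 4

4 divisors


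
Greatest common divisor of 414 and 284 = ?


414 = 1 * 284 + 130
284 = 2 * 130 + 24
130 = 5 * 24 + 10
24 = 2 * 10 + 4
10 = 2 * 4 + 2
4 = 2 * 2 + 0
GCD = 2


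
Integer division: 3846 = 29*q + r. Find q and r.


3846 = 29 * 132 + 18
Check: 3828 + 18 = 3846

q = 132, r = 18


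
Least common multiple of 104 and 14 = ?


GCD(104, 14) = 2
LCM = 104*14/2 = 1456/2 = 728

LCM = 728


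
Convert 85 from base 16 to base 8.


85 (base 16) = 133 (decimal)
133 (decimal) = 205 (base 8)


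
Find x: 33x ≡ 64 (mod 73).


GCD(33, 73) = 1, unique solution
a^(-1) mod 73 = 31
x = 31 * 64 mod 73 = 13

x ≡ 13 (mod 73)


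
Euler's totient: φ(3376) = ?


3376 = 2^4 × 211
Prime factors: 2, 211
φ(3376) = 3376 × (1-1/2) × (1-1/211)
= 3376 × 1/2 × 210/211 = 1680

φ(3376) = 1680


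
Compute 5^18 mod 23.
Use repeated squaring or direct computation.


5^1 mod 23 = 5
5^2 mod 23 = 2
5^3 mod 23 = 10
5^4 mod 23 = 4
5^5 mod 23 = 20
5^6 mod 23 = 8
5^7 mod 23 = 17
5^8 mod 23 = 16
5^9 mod 23 = 11
5^10 mod 23 = 9
5^11 mod 23 = 22
5^12 mod 23 = 18
5^13 mod 23 = 21
5^14 mod 23 = 13
5^15 mod 23 = 19
5^16 mod 23 = 3
5^17 mod 23 = 15
5^18 mod 23 = 6


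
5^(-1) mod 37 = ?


Use the extended Euclidean algorithm on (37, 5); each row r = 37*s + 5*t:
r=37, s=1, t=0
r=5, s=0, t=1
q=7: r=2, s=1, t=-7   [37*(1) + 5*(-7) = 2]
q=2: r=1, s=-2, t=15   [37*(-2) + 5*(15) = 1]
q=2: r=0, s=5, t=-37   [37*(5) + 5*(-37) = 0]
GCD = 1 with t = 15, so 5*(15) ≡ 1 (mod 37)
Inverse = 15 mod 37 = 15
Check: 5 * 15 = 75 ≡ 1 (mod 37)

5^(-1) ≡ 15 (mod 37)


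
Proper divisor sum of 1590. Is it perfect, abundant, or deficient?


Proper divisors: 1, 2, 3, 5, 6, 10, 15, 30, 53, 106, 159, 265, 318, 530, 795
Sum = 1 + 2 + 3 + 5 + 6 + 10 + 15 + 30 + 53 + 106 + 159 + 265 + 318 + 530 + 795 = 2298
2298 > 1590 → abundant

s(1590) = 2298 (abundant)


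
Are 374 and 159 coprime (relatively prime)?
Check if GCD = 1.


Euclidean algorithm:
374 = 2 * 159 + 56
159 = 2 * 56 + 47
56 = 1 * 47 + 9
47 = 5 * 9 + 2
9 = 4 * 2 + 1
2 = 2 * 1 + 0
GCD(374, 159) = 1

Yes, coprime (GCD = 1)


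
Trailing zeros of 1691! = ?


floor(1691/5) = 338
floor(1691/25) = 67
floor(1691/125) = 13
floor(1691/625) = 2
Total = 420

420 trailing zeros


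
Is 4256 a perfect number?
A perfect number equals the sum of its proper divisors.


Proper divisors of 4256: 1, 2, 4, 7, 8, 14, 16, 19, 28, 32, 38, 56, 76, 112, 133, 152, 224, 266, 304, 532, 608, 1064, 2128
Sum = 1 + 2 + 4 + 7 + 8 + 14 + 16 + 19 + 28 + 32 + 38 + 56 + 76 + 112 + 133 + 152 + 224 + 266 + 304 + 532 + 608 + 1064 + 2128 = 5824

No, 4256 is not perfect (5824 ≠ 4256)


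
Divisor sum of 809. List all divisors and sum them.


Divisors of 809: 1, 809
Sum = 1 + 809 = 810

σ(809) = 810


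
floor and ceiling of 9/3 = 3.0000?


9/3 = 3.0000
floor = 3
ceil = 3

floor = 3, ceil = 3


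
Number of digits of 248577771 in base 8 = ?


248577771 in base 8 = 1664177353
Number of digits = 10

10 digits (base 8)


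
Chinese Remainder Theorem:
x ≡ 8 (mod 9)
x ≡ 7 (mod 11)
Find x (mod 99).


M = 9*11 = 99
M1 = M/9 = 11, M2 = M/11 = 9
M1^(-1) mod 9 = 5, M2^(-1) mod 11 = 5
x = 8*11*5 + 7*9*5 = 755
755 mod 99 = 62
Check: 62 mod 9 = 8 ✓, 62 mod 11 = 7 ✓

x ≡ 62 (mod 99)


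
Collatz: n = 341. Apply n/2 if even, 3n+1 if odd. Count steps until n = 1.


341 → 1024 → 512 → 256 → 128 → 64 → 32 → 16 → 8 → 4 → 2 → 1
Total steps = 11

11 steps


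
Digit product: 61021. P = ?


6 × 1 × 0 × 2 × 1 = 0


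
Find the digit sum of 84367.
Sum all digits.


8 + 4 + 3 + 6 + 7 = 28


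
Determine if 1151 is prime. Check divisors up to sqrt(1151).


Check divisors up to sqrt(1151) = 33.9264
No divisors found.
1151 is prime.

Yes, 1151 is prime


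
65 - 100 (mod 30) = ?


65 - 100 = -35
-35 mod 30 = 25


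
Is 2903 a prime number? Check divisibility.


Check divisors up to sqrt(2903) = 53.8795
No divisors found.
2903 is prime.

Yes, 2903 is prime


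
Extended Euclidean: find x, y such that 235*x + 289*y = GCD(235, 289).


Tabular extended Euclidean (each row: r = 235*s + 289*t):
r=235, s=1, t=0
r=289, s=0, t=1
q=0: r=235, s=1, t=0   [235*(1) + 289*(0) = 235]
q=1: r=54, s=-1, t=1   [235*(-1) + 289*(1) = 54]
q=4: r=19, s=5, t=-4   [235*(5) + 289*(-4) = 19]
q=2: r=16, s=-11, t=9   [235*(-11) + 289*(9) = 16]
q=1: r=3, s=16, t=-13   [235*(16) + 289*(-13) = 3]
q=5: r=1, s=-91, t=74   [235*(-91) + 289*(74) = 1]
q=3: r=0, s=289, t=-235   [235*(289) + 289*(-235) = 0]
GCD = 1; from the row with r=1: x=-91, y=74
Check: 235*(-91) + 289*(74) = -21385 + 21386 = 1

GCD = 1, x = -91, y = 74


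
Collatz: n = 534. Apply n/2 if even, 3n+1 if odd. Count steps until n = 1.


534 → 267 → 802 → 401 → 1204 → 602 → 301 → 904 → 452 → 226 → 113 → 340 → 170 → 85 → 256 → 128 → 64 → 32 → 16 → 8 → 4 → 2 → 1
Total steps = 22

22 steps


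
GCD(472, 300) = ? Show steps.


472 = 1 * 300 + 172
300 = 1 * 172 + 128
172 = 1 * 128 + 44
128 = 2 * 44 + 40
44 = 1 * 40 + 4
40 = 10 * 4 + 0
GCD = 4


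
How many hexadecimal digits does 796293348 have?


796293348 in base 16 = 2F7678E4
Number of digits = 8

8 digits (base 16)


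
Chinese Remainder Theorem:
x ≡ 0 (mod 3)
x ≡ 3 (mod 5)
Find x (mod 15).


M = 3*5 = 15
M1 = M/3 = 5, M2 = M/5 = 3
M1^(-1) mod 3 = 2, M2^(-1) mod 5 = 2
x = 0*5*2 + 3*3*2 = 18
18 mod 15 = 3
Check: 3 mod 3 = 0 ✓, 3 mod 5 = 3 ✓

x ≡ 3 (mod 15)


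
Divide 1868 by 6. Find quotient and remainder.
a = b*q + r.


1868 = 6 * 311 + 2
Check: 1866 + 2 = 1868

q = 311, r = 2


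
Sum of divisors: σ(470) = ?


Divisors of 470: 1, 2, 5, 10, 47, 94, 235, 470
Sum = 1 + 2 + 5 + 10 + 47 + 94 + 235 + 470 = 864

σ(470) = 864


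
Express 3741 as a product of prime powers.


3741 / 3 = 1247
1247 / 29 = 43
43 / 43 = 1
3741 = 3 × 29 × 43


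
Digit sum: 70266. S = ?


7 + 0 + 2 + 6 + 6 = 21


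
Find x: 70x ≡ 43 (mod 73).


GCD(70, 73) = 1, unique solution
a^(-1) mod 73 = 24
x = 24 * 43 mod 73 = 10

x ≡ 10 (mod 73)


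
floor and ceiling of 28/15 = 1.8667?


28/15 = 1.8667
floor = 1
ceil = 2

floor = 1, ceil = 2


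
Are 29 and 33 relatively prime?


Euclidean algorithm:
33 = 1 * 29 + 4
29 = 7 * 4 + 1
4 = 4 * 1 + 0
GCD(29, 33) = 1

Yes, coprime (GCD = 1)


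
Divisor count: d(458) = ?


458 = 2^1 × 229^1
d(458) = (1+1) × (1+1) = 4

4 divisors


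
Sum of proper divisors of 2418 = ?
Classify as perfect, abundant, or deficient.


Proper divisors: 1, 2, 3, 6, 13, 26, 31, 39, 62, 78, 93, 186, 403, 806, 1209
Sum = 1 + 2 + 3 + 6 + 13 + 26 + 31 + 39 + 62 + 78 + 93 + 186 + 403 + 806 + 1209 = 2958
2958 > 2418 → abundant

s(2418) = 2958 (abundant)


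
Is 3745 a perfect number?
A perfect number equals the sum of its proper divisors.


Proper divisors of 3745: 1, 5, 7, 35, 107, 535, 749
Sum = 1 + 5 + 7 + 35 + 107 + 535 + 749 = 1439

No, 3745 is not perfect (1439 ≠ 3745)


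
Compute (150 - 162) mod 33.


150 - 162 = -12
-12 mod 33 = 21


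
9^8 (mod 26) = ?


9^1 mod 26 = 9
9^2 mod 26 = 3
9^3 mod 26 = 1
9^4 mod 26 = 9
9^5 mod 26 = 3
9^6 mod 26 = 1
9^7 mod 26 = 9
9^8 mod 26 = 3


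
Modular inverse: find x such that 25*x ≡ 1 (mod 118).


Use the extended Euclidean algorithm on (118, 25); each row r = 118*s + 25*t:
r=118, s=1, t=0
r=25, s=0, t=1
q=4: r=18, s=1, t=-4   [118*(1) + 25*(-4) = 18]
q=1: r=7, s=-1, t=5   [118*(-1) + 25*(5) = 7]
q=2: r=4, s=3, t=-14   [118*(3) + 25*(-14) = 4]
q=1: r=3, s=-4, t=19   [118*(-4) + 25*(19) = 3]
q=1: r=1, s=7, t=-33   [118*(7) + 25*(-33) = 1]
q=3: r=0, s=-25, t=118   [118*(-25) + 25*(118) = 0]
GCD = 1 with t = -33, so 25*(-33) ≡ 1 (mod 118)
Inverse = -33 mod 118 = 85
Check: 25 * 85 = 2125 ≡ 1 (mod 118)

25^(-1) ≡ 85 (mod 118)


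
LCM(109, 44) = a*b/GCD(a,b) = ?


GCD(109, 44) = 1
LCM = 109*44/1 = 4796/1 = 4796

LCM = 4796


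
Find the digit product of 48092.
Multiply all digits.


4 × 8 × 0 × 9 × 2 = 0


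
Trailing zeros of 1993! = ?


floor(1993/5) = 398
floor(1993/25) = 79
floor(1993/125) = 15
floor(1993/625) = 3
Total = 495

495 trailing zeros


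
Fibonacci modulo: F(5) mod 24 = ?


F(k) mod 24 for k=1..5:
1, 1, 2, 3, 5
F(5) mod 24 = 5


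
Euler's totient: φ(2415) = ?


2415 = 3 × 5 × 7 × 23
Prime factors: 3, 5, 7, 23
φ(2415) = 2415 × (1-1/3) × (1-1/5) × (1-1/7) × (1-1/23)
= 2415 × 2/3 × 4/5 × 6/7 × 22/23 = 1056

φ(2415) = 1056


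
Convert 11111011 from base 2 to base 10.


11111011 (base 2) = 251 (decimal)
251 (decimal) = 251 (base 10)


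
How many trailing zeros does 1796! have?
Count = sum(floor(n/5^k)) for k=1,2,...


floor(1796/5) = 359
floor(1796/25) = 71
floor(1796/125) = 14
floor(1796/625) = 2
Total = 446

446 trailing zeros


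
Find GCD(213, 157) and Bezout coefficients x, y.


Tabular extended Euclidean (each row: r = 213*s + 157*t):
r=213, s=1, t=0
r=157, s=0, t=1
q=1: r=56, s=1, t=-1   [213*(1) + 157*(-1) = 56]
q=2: r=45, s=-2, t=3   [213*(-2) + 157*(3) = 45]
q=1: r=11, s=3, t=-4   [213*(3) + 157*(-4) = 11]
q=4: r=1, s=-14, t=19   [213*(-14) + 157*(19) = 1]
q=11: r=0, s=157, t=-213   [213*(157) + 157*(-213) = 0]
GCD = 1; from the row with r=1: x=-14, y=19
Check: 213*(-14) + 157*(19) = -2982 + 2983 = 1

GCD = 1, x = -14, y = 19


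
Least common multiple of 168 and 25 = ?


GCD(168, 25) = 1
LCM = 168*25/1 = 4200/1 = 4200

LCM = 4200


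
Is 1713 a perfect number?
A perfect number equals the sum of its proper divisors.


Proper divisors of 1713: 1, 3, 571
Sum = 1 + 3 + 571 = 575

No, 1713 is not perfect (575 ≠ 1713)


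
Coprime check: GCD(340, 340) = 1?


Euclidean algorithm:
340 = 1 * 340 + 0
GCD(340, 340) = 340

No, not coprime (GCD = 340)


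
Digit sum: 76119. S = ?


7 + 6 + 1 + 1 + 9 = 24


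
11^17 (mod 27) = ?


11^1 mod 27 = 11
11^2 mod 27 = 13
11^3 mod 27 = 8
11^4 mod 27 = 7
11^5 mod 27 = 23
11^6 mod 27 = 10
11^7 mod 27 = 2
11^8 mod 27 = 22
11^9 mod 27 = 26
11^10 mod 27 = 16
11^11 mod 27 = 14
11^12 mod 27 = 19
11^13 mod 27 = 20
11^14 mod 27 = 4
11^15 mod 27 = 17
11^16 mod 27 = 25
11^17 mod 27 = 5


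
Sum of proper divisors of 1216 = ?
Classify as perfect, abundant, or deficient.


Proper divisors: 1, 2, 4, 8, 16, 19, 32, 38, 64, 76, 152, 304, 608
Sum = 1 + 2 + 4 + 8 + 16 + 19 + 32 + 38 + 64 + 76 + 152 + 304 + 608 = 1324
1324 > 1216 → abundant

s(1216) = 1324 (abundant)


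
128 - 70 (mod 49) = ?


128 - 70 = 58
58 mod 49 = 9


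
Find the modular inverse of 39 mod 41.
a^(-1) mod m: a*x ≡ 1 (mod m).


Use the extended Euclidean algorithm on (41, 39); each row r = 41*s + 39*t:
r=41, s=1, t=0
r=39, s=0, t=1
q=1: r=2, s=1, t=-1   [41*(1) + 39*(-1) = 2]
q=19: r=1, s=-19, t=20   [41*(-19) + 39*(20) = 1]
q=2: r=0, s=39, t=-41   [41*(39) + 39*(-41) = 0]
GCD = 1 with t = 20, so 39*(20) ≡ 1 (mod 41)
Inverse = 20 mod 41 = 20
Check: 39 * 20 = 780 ≡ 1 (mod 41)

39^(-1) ≡ 20 (mod 41)


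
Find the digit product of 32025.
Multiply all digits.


3 × 2 × 0 × 2 × 5 = 0


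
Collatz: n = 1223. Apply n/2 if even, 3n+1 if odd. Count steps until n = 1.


1223 → 3670 → 1835 → 5506 → 2753 → 8260 → 4130 → 2065 → 6196 → 3098 → 1549 → 4648 → 2324 → 1162 → 581 → 1744 → 872 → 436 → 218 → 109 → 328 → 164 → 82 → 41 → 124 → 62 → 31 → 94 → 47 → 142 → 71 → 214 → 107 → 322 → 161 → 484 → 242 → 121 → 364 → 182 → 91 → 274 → 137 → 412 → 206 → 103 → 310 → 155 → 466 → 233 → 700 → 350 → 175 → 526 → 263 → 790 → 395 → 1186 → 593 → 1780 → 890 → 445 → 1336 → 668 → 334 → 167 → 502 → 251 → 754 → 377 → 1132 → 566 → 283 → 850 → 425 → 1276 → 638 → 319 → 958 → 479 → 1438 → 719 → 2158 → 1079 → 3238 → 1619 → 4858 → 2429 → 7288 → 3644 → 1822 → 911 → 2734 → 1367 → 4102 → 2051 → 6154 → 3077 → 9232 → 4616 → 2308 → 1154 → 577 → 1732 → 866 → 433 → 1300 → 650 → 325 → 976 → 488 → 244 → 122 → 61 → 184 → 92 → 46 → 23 → 70 → 35 → 106 → 53 → 160 → 80 → 40 → 20 → 10 → 5 → 16 → 8 → 4 → 2 → 1
Total steps = 132

132 steps


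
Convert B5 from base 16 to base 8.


B5 (base 16) = 181 (decimal)
181 (decimal) = 265 (base 8)


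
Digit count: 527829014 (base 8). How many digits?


527829014 in base 8 = 3735404026
Number of digits = 10

10 digits (base 8)


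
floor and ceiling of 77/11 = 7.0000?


77/11 = 7.0000
floor = 7
ceil = 7

floor = 7, ceil = 7


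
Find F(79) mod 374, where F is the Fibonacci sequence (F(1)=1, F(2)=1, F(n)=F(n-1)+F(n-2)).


F(k) mod 374 for k=1..79:
1, 1, 2, 3, 5, 8, 13, 21, 34, 55, 89, 144, 233, 3, 236, 239, 101, 340, 67, 33, 100, 133, 233, 366, 225, 217, 68, 285, 353, 264, 243, 133, 2, 135, 137, 272, 35, 307, 342, 275, 243, 144, 13, 157, 170, 327, 123, 76, 199, 275, 100, 1, 101, 102, 203, 305, 134, 65, 199, 264, 89, 353, 68, 47, 115, 162, 277, 65, 342, 33, 1, 34, 35, 69, 104, 173, 277, 76, 353
F(79) mod 374 = 353


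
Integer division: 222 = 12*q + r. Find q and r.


222 = 12 * 18 + 6
Check: 216 + 6 = 222

q = 18, r = 6


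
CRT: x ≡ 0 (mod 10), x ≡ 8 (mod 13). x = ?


M = 10*13 = 130
M1 = M/10 = 13, M2 = M/13 = 10
M1^(-1) mod 10 = 7, M2^(-1) mod 13 = 4
x = 0*13*7 + 8*10*4 = 320
320 mod 130 = 60
Check: 60 mod 10 = 0 ✓, 60 mod 13 = 8 ✓

x ≡ 60 (mod 130)


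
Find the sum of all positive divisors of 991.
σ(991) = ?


Divisors of 991: 1, 991
Sum = 1 + 991 = 992

σ(991) = 992


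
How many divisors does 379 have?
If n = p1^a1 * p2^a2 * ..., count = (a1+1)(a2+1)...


379 = 379^1
d(379) = (1+1) = 2

2 divisors


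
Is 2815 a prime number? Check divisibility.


2815 / 5 = 563 (exact division)
2815 is NOT prime.

No, 2815 is not prime


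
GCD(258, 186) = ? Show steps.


258 = 1 * 186 + 72
186 = 2 * 72 + 42
72 = 1 * 42 + 30
42 = 1 * 30 + 12
30 = 2 * 12 + 6
12 = 2 * 6 + 0
GCD = 6


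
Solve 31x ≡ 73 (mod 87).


GCD(31, 87) = 1, unique solution
a^(-1) mod 87 = 73
x = 73 * 73 mod 87 = 22

x ≡ 22 (mod 87)


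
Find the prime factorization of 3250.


3250 / 2 = 1625
1625 / 5 = 325
325 / 5 = 65
65 / 5 = 13
13 / 13 = 1
3250 = 2 × 5^3 × 13


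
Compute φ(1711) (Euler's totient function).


1711 = 29 × 59
Prime factors: 29, 59
φ(1711) = 1711 × (1-1/29) × (1-1/59)
= 1711 × 28/29 × 58/59 = 1624

φ(1711) = 1624


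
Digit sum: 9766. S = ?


9 + 7 + 6 + 6 = 28


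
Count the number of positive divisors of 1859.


1859 = 11^1 × 13^2
d(1859) = (1+1) × (2+1) = 6

6 divisors


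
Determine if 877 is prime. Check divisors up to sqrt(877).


Check divisors up to sqrt(877) = 29.6142
No divisors found.
877 is prime.

Yes, 877 is prime


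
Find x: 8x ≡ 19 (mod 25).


GCD(8, 25) = 1, unique solution
a^(-1) mod 25 = 22
x = 22 * 19 mod 25 = 18

x ≡ 18 (mod 25)


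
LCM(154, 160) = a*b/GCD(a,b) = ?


GCD(154, 160) = 2
LCM = 154*160/2 = 24640/2 = 12320

LCM = 12320


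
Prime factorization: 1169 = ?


1169 / 7 = 167
167 / 167 = 1
1169 = 7 × 167


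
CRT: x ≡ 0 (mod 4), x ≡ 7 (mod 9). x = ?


M = 4*9 = 36
M1 = M/4 = 9, M2 = M/9 = 4
M1^(-1) mod 4 = 1, M2^(-1) mod 9 = 7
x = 0*9*1 + 7*4*7 = 196
196 mod 36 = 16
Check: 16 mod 4 = 0 ✓, 16 mod 9 = 7 ✓

x ≡ 16 (mod 36)


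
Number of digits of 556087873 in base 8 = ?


556087873 in base 8 = 4111235101
Number of digits = 10

10 digits (base 8)


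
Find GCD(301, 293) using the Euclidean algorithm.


301 = 1 * 293 + 8
293 = 36 * 8 + 5
8 = 1 * 5 + 3
5 = 1 * 3 + 2
3 = 1 * 2 + 1
2 = 2 * 1 + 0
GCD = 1


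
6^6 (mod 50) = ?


6^1 mod 50 = 6
6^2 mod 50 = 36
6^3 mod 50 = 16
6^4 mod 50 = 46
6^5 mod 50 = 26
6^6 mod 50 = 6


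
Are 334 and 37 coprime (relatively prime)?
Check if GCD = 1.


Euclidean algorithm:
334 = 9 * 37 + 1
37 = 37 * 1 + 0
GCD(334, 37) = 1

Yes, coprime (GCD = 1)


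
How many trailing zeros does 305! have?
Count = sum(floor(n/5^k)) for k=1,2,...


floor(305/5) = 61
floor(305/25) = 12
floor(305/125) = 2
Total = 75

75 trailing zeros


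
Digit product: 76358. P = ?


7 × 6 × 3 × 5 × 8 = 5040


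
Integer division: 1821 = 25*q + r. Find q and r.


1821 = 25 * 72 + 21
Check: 1800 + 21 = 1821

q = 72, r = 21


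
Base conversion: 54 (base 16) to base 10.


54 (base 16) = 84 (decimal)
84 (decimal) = 84 (base 10)


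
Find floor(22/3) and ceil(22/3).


22/3 = 7.3333
floor = 7
ceil = 8

floor = 7, ceil = 8


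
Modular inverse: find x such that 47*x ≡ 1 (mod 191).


Use the extended Euclidean algorithm on (191, 47); each row r = 191*s + 47*t:
r=191, s=1, t=0
r=47, s=0, t=1
q=4: r=3, s=1, t=-4   [191*(1) + 47*(-4) = 3]
q=15: r=2, s=-15, t=61   [191*(-15) + 47*(61) = 2]
q=1: r=1, s=16, t=-65   [191*(16) + 47*(-65) = 1]
q=2: r=0, s=-47, t=191   [191*(-47) + 47*(191) = 0]
GCD = 1 with t = -65, so 47*(-65) ≡ 1 (mod 191)
Inverse = -65 mod 191 = 126
Check: 47 * 126 = 5922 ≡ 1 (mod 191)

47^(-1) ≡ 126 (mod 191)


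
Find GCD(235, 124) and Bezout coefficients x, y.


Tabular extended Euclidean (each row: r = 235*s + 124*t):
r=235, s=1, t=0
r=124, s=0, t=1
q=1: r=111, s=1, t=-1   [235*(1) + 124*(-1) = 111]
q=1: r=13, s=-1, t=2   [235*(-1) + 124*(2) = 13]
q=8: r=7, s=9, t=-17   [235*(9) + 124*(-17) = 7]
q=1: r=6, s=-10, t=19   [235*(-10) + 124*(19) = 6]
q=1: r=1, s=19, t=-36   [235*(19) + 124*(-36) = 1]
q=6: r=0, s=-124, t=235   [235*(-124) + 124*(235) = 0]
GCD = 1; from the row with r=1: x=19, y=-36
Check: 235*(19) + 124*(-36) = 4465 - 4464 = 1

GCD = 1, x = 19, y = -36


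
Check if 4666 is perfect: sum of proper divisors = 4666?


Proper divisors of 4666: 1, 2, 2333
Sum = 1 + 2 + 2333 = 2336

No, 4666 is not perfect (2336 ≠ 4666)


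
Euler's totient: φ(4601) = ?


4601 = 43 × 107
Prime factors: 43, 107
φ(4601) = 4601 × (1-1/43) × (1-1/107)
= 4601 × 42/43 × 106/107 = 4452

φ(4601) = 4452


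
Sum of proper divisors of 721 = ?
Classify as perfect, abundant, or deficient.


Proper divisors: 1, 7, 103
Sum = 1 + 7 + 103 = 111
111 < 721 → deficient

s(721) = 111 (deficient)


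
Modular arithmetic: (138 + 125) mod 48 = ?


138 + 125 = 263
263 mod 48 = 23


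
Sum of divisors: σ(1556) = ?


Divisors of 1556: 1, 2, 4, 389, 778, 1556
Sum = 1 + 2 + 4 + 389 + 778 + 1556 = 2730

σ(1556) = 2730


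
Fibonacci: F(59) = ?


Sequence: 1, 1, 2, 3, 5, 8, 13, 21, 34, 55, 89, 144, 233, 377, 610, 987, 1597, 2584, 4181, 6765, 10946, 17711, 28657, 46368, 75025, 121393, 196418, 317811, 514229, 832040, 1346269, 2178309, 3524578, 5702887, 9227465, 14930352, 24157817, 39088169, 63245986, 102334155, 165580141, 267914296, 433494437, 701408733, 1134903170, 1836311903, 2971215073, 4807526976, 7778742049, 12586269025, 20365011074, 32951280099, 53316291173, 86267571272, 139583862445, 225851433717, 365435296162, 591286729879, 956722026041
F(59) = 956722026041


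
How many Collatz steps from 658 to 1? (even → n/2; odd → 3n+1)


658 → 329 → 988 → 494 → 247 → 742 → 371 → 1114 → 557 → 1672 → 836 → 418 → 209 → 628 → 314 → 157 → 472 → 236 → 118 → 59 → 178 → 89 → 268 → 134 → 67 → 202 → 101 → 304 → 152 → 76 → 38 → 19 → 58 → 29 → 88 → 44 → 22 → 11 → 34 → 17 → 52 → 26 → 13 → 40 → 20 → 10 → 5 → 16 → 8 → 4 → 2 → 1
Total steps = 51

51 steps


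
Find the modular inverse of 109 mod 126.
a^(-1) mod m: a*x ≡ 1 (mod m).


Use the extended Euclidean algorithm on (126, 109); each row r = 126*s + 109*t:
r=126, s=1, t=0
r=109, s=0, t=1
q=1: r=17, s=1, t=-1   [126*(1) + 109*(-1) = 17]
q=6: r=7, s=-6, t=7   [126*(-6) + 109*(7) = 7]
q=2: r=3, s=13, t=-15   [126*(13) + 109*(-15) = 3]
q=2: r=1, s=-32, t=37   [126*(-32) + 109*(37) = 1]
q=3: r=0, s=109, t=-126   [126*(109) + 109*(-126) = 0]
GCD = 1 with t = 37, so 109*(37) ≡ 1 (mod 126)
Inverse = 37 mod 126 = 37
Check: 109 * 37 = 4033 ≡ 1 (mod 126)

109^(-1) ≡ 37 (mod 126)


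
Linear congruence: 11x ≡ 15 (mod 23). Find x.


GCD(11, 23) = 1, unique solution
a^(-1) mod 23 = 21
x = 21 * 15 mod 23 = 16

x ≡ 16 (mod 23)


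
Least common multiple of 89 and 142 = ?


GCD(89, 142) = 1
LCM = 89*142/1 = 12638/1 = 12638

LCM = 12638


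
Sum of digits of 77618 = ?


7 + 7 + 6 + 1 + 8 = 29


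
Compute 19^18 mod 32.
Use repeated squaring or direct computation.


19^1 mod 32 = 19
19^2 mod 32 = 9
19^3 mod 32 = 11
19^4 mod 32 = 17
19^5 mod 32 = 3
19^6 mod 32 = 25
19^7 mod 32 = 27
19^8 mod 32 = 1
19^9 mod 32 = 19
19^10 mod 32 = 9
19^11 mod 32 = 11
19^12 mod 32 = 17
19^13 mod 32 = 3
19^14 mod 32 = 25
19^15 mod 32 = 27
19^16 mod 32 = 1
19^17 mod 32 = 19
19^18 mod 32 = 9


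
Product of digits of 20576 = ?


2 × 0 × 5 × 7 × 6 = 0


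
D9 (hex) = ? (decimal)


D9 (base 16) = 217 (decimal)
217 (decimal) = 217 (base 10)


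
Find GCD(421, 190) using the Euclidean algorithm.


421 = 2 * 190 + 41
190 = 4 * 41 + 26
41 = 1 * 26 + 15
26 = 1 * 15 + 11
15 = 1 * 11 + 4
11 = 2 * 4 + 3
4 = 1 * 3 + 1
3 = 3 * 1 + 0
GCD = 1


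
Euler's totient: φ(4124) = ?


4124 = 2^2 × 1031
Prime factors: 2, 1031
φ(4124) = 4124 × (1-1/2) × (1-1/1031)
= 4124 × 1/2 × 1030/1031 = 2060

φ(4124) = 2060


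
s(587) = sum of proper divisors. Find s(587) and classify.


Proper divisors: 1
Sum = 1 = 1
1 < 587 → deficient

s(587) = 1 (deficient)


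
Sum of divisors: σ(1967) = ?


Divisors of 1967: 1, 7, 281, 1967
Sum = 1 + 7 + 281 + 1967 = 2256

σ(1967) = 2256


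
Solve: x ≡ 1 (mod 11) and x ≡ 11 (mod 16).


M = 11*16 = 176
M1 = M/11 = 16, M2 = M/16 = 11
M1^(-1) mod 11 = 9, M2^(-1) mod 16 = 3
x = 1*16*9 + 11*11*3 = 507
507 mod 176 = 155
Check: 155 mod 11 = 1 ✓, 155 mod 16 = 11 ✓

x ≡ 155 (mod 176)


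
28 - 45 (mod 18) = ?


28 - 45 = -17
-17 mod 18 = 1


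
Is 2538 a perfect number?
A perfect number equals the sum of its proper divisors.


Proper divisors of 2538: 1, 2, 3, 6, 9, 18, 27, 47, 54, 94, 141, 282, 423, 846, 1269
Sum = 1 + 2 + 3 + 6 + 9 + 18 + 27 + 47 + 54 + 94 + 141 + 282 + 423 + 846 + 1269 = 3222

No, 2538 is not perfect (3222 ≠ 2538)


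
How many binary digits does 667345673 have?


667345673 in base 2 = 100111110001101110001100001001
Number of digits = 30

30 digits (base 2)


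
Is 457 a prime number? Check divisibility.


Check divisors up to sqrt(457) = 21.3776
No divisors found.
457 is prime.

Yes, 457 is prime


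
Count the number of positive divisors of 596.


596 = 2^2 × 149^1
d(596) = (2+1) × (1+1) = 6

6 divisors


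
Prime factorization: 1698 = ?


1698 / 2 = 849
849 / 3 = 283
283 / 283 = 1
1698 = 2 × 3 × 283


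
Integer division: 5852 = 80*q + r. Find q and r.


5852 = 80 * 73 + 12
Check: 5840 + 12 = 5852

q = 73, r = 12


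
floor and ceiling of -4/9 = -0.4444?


-4/9 = -0.4444
floor = -1
ceil = 0

floor = -1, ceil = 0


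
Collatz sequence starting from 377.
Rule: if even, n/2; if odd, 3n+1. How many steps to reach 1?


377 → 1132 → 566 → 283 → 850 → 425 → 1276 → 638 → 319 → 958 → 479 → 1438 → 719 → 2158 → 1079 → 3238 → 1619 → 4858 → 2429 → 7288 → 3644 → 1822 → 911 → 2734 → 1367 → 4102 → 2051 → 6154 → 3077 → 9232 → 4616 → 2308 → 1154 → 577 → 1732 → 866 → 433 → 1300 → 650 → 325 → 976 → 488 → 244 → 122 → 61 → 184 → 92 → 46 → 23 → 70 → 35 → 106 → 53 → 160 → 80 → 40 → 20 → 10 → 5 → 16 → 8 → 4 → 2 → 1
Total steps = 63

63 steps


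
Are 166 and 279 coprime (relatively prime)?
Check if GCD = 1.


Euclidean algorithm:
279 = 1 * 166 + 113
166 = 1 * 113 + 53
113 = 2 * 53 + 7
53 = 7 * 7 + 4
7 = 1 * 4 + 3
4 = 1 * 3 + 1
3 = 3 * 1 + 0
GCD(166, 279) = 1

Yes, coprime (GCD = 1)


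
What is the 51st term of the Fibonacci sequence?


Sequence: 1, 1, 2, 3, 5, 8, 13, 21, 34, 55, 89, 144, 233, 377, 610, 987, 1597, 2584, 4181, 6765, 10946, 17711, 28657, 46368, 75025, 121393, 196418, 317811, 514229, 832040, 1346269, 2178309, 3524578, 5702887, 9227465, 14930352, 24157817, 39088169, 63245986, 102334155, 165580141, 267914296, 433494437, 701408733, 1134903170, 1836311903, 2971215073, 4807526976, 7778742049, 12586269025, 20365011074
F(51) = 20365011074


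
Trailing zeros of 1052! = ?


floor(1052/5) = 210
floor(1052/25) = 42
floor(1052/125) = 8
floor(1052/625) = 1
Total = 261

261 trailing zeros


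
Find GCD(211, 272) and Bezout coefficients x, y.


Tabular extended Euclidean (each row: r = 211*s + 272*t):
r=211, s=1, t=0
r=272, s=0, t=1
q=0: r=211, s=1, t=0   [211*(1) + 272*(0) = 211]
q=1: r=61, s=-1, t=1   [211*(-1) + 272*(1) = 61]
q=3: r=28, s=4, t=-3   [211*(4) + 272*(-3) = 28]
q=2: r=5, s=-9, t=7   [211*(-9) + 272*(7) = 5]
q=5: r=3, s=49, t=-38   [211*(49) + 272*(-38) = 3]
q=1: r=2, s=-58, t=45   [211*(-58) + 272*(45) = 2]
q=1: r=1, s=107, t=-83   [211*(107) + 272*(-83) = 1]
q=2: r=0, s=-272, t=211   [211*(-272) + 272*(211) = 0]
GCD = 1; from the row with r=1: x=107, y=-83
Check: 211*(107) + 272*(-83) = 22577 - 22576 = 1

GCD = 1, x = 107, y = -83
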